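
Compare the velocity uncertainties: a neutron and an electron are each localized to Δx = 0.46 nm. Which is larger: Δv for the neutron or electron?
The electron has the larger minimum velocity uncertainty, by a ratio of 1838.7.

For both particles, Δp_min = ℏ/(2Δx) = 1.146e-25 kg·m/s (same for both).

The velocity uncertainty is Δv = Δp/m:
- neutron: Δv = 1.146e-25 / 1.675e-27 = 6.844e+01 m/s = 68.437 m/s
- electron: Δv = 1.146e-25 / 9.109e-31 = 1.258e+05 m/s = 125.834 km/s

Ratio: 1.258e+05 / 6.844e+01 = 1838.7

The lighter particle has larger velocity uncertainty because Δv ∝ 1/m.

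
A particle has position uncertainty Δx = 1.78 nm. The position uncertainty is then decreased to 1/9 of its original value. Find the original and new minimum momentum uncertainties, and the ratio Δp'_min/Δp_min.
Original Δp_min = 2.962 × 10^-26 kg·m/s; new Δp'_min = 2.666 × 10^-25 kg·m/s; ratio Δp'_min/Δp_min = 9.

From the uncertainty principle ΔxΔp ≥ ℏ/2, the minimum momentum uncertainty is Δp_min = ℏ/(2Δx).

Original (Δx = 1.78 nm = 1.780e-09 m):
Δp_min = (1.055e-34 J·s)/(2 × 1.780e-09 m) = 2.962e-26 kg·m/s

When Δx → (1/9)Δx:
Δp'_min = ℏ/(2 × (1/9)Δx) = 9 × ℏ/(2Δx) = 9 × Δp_min
Δp'_min = 9 × 2.962e-26 kg·m/s = 2.666e-25 kg·m/s

Since Δp_min ∝ 1/Δx, when Δx is decreased to 1/9 of its original value, Δp_min increases to 9 times its original value.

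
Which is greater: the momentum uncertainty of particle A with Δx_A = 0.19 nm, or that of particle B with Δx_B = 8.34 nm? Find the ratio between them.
Particle A has the larger minimum momentum uncertainty, by a factor of 43.89.

For each particle, the minimum momentum uncertainty is Δp_min = ℏ/(2Δx):

Particle A: Δp_A = ℏ/(2×1.900e-10 m) = 2.775e-25 kg·m/s
Particle B: Δp_B = ℏ/(2×8.340e-09 m) = 6.322e-27 kg·m/s

Ratio: Δp_A/Δp_B = 43.89

Since Δp_min ∝ 1/Δx, the particle with smaller position uncertainty (A) has larger momentum uncertainty.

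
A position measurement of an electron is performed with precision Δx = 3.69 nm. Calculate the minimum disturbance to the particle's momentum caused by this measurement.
1.429 × 10^-26 kg·m/s

The uncertainty principle implies that measuring position disturbs momentum:
ΔxΔp ≥ ℏ/2

When we measure position with precision Δx, we necessarily introduce a momentum uncertainty:
Δp ≥ ℏ/(2Δx)
Δp_min = (1.055e-34 J·s) / (2 × 3.690e-09 m)
Δp_min = 1.429e-26 kg·m/s

The more precisely we measure position, the greater the momentum disturbance.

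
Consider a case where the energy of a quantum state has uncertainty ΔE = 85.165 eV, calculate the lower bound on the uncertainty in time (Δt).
3.864 as

Using the energy-time uncertainty principle:
ΔEΔt ≥ ℏ/2

The minimum uncertainty in time is:
Δt_min = ℏ/(2ΔE)
Δt_min = (1.055e-34 J·s) / (2 × 1.364e-17 J)
Δt_min = 3.864e-18 s = 3.864 as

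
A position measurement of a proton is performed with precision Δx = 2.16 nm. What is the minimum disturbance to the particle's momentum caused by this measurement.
2.441 × 10^-26 kg·m/s

The uncertainty principle implies that measuring position disturbs momentum:
ΔxΔp ≥ ℏ/2

When we measure position with precision Δx, we necessarily introduce a momentum uncertainty:
Δp ≥ ℏ/(2Δx)
Δp_min = (1.055e-34 J·s) / (2 × 2.160e-09 m)
Δp_min = 2.441e-26 kg·m/s

The more precisely we measure position, the greater the momentum disturbance.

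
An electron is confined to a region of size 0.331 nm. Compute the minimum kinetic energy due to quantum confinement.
86.937 meV

Using the uncertainty principle:

1. Position uncertainty: Δx ≈ 3.310e-10 m
2. Minimum momentum uncertainty: Δp = ℏ/(2Δx) = 1.593e-25 kg·m/s
3. Minimum kinetic energy:
   KE = (Δp)²/(2m) = (1.593e-25)²/(2 × 9.109e-31 kg)
   KE = 1.393e-20 J = 86.937 meV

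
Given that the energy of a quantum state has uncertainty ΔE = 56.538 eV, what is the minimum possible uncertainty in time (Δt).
5.821 as

Using the energy-time uncertainty principle:
ΔEΔt ≥ ℏ/2

The minimum uncertainty in time is:
Δt_min = ℏ/(2ΔE)
Δt_min = (1.055e-34 J·s) / (2 × 9.058e-18 J)
Δt_min = 5.821e-18 s = 5.821 as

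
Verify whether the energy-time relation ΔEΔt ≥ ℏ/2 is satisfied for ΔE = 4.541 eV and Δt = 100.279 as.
Yes, it satisfies the uncertainty relation.

Calculate the product ΔEΔt:
ΔE = 4.541 eV = 7.275e-19 J
ΔEΔt = (7.275e-19 J) × (1.003e-16 s)
ΔEΔt = 7.296e-35 J·s

Compare to the minimum allowed value ℏ/2:
ℏ/2 = 5.273e-35 J·s

Since ΔEΔt = 7.296e-35 J·s ≥ 5.273e-35 J·s = ℏ/2,
this satisfies the uncertainty relation.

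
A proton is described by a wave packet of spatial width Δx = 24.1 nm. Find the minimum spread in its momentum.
2.188 × 10^-27 kg·m/s

For a wave packet, the spatial width Δx and momentum spread Δp are related by the uncertainty principle:
ΔxΔp ≥ ℏ/2

The minimum momentum spread is:
Δp_min = ℏ/(2Δx)
Δp_min = (1.055e-34 J·s) / (2 × 2.410e-08 m)
Δp_min = 2.188e-27 kg·m/s

A wave packet cannot have both a well-defined position and well-defined momentum.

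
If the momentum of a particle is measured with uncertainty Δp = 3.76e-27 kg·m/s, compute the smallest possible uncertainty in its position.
14.024 nm

Using the Heisenberg uncertainty principle:
ΔxΔp ≥ ℏ/2

The minimum uncertainty in position is:
Δx_min = ℏ/(2Δp)
Δx_min = (1.055e-34 J·s) / (2 × 3.760e-27 kg·m/s)
Δx_min = 1.402e-08 m = 14.024 nm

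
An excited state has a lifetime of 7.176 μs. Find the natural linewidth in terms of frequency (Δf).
11.089 kHz

Using the energy-time uncertainty principle and E = hf:
ΔEΔt ≥ ℏ/2
hΔf·Δt ≥ ℏ/2

The minimum frequency uncertainty is:
Δf = ℏ/(2hτ) = 1/(4πτ)
Δf = 1/(4π × 7.176e-06 s)
Δf = 1.109e+04 Hz = 11.089 kHz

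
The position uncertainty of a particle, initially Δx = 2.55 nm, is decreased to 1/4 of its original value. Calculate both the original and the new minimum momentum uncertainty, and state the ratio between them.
Original Δp_min = 2.068 × 10^-26 kg·m/s; new Δp'_min = 8.271 × 10^-26 kg·m/s; ratio Δp'_min/Δp_min = 4.

From the uncertainty principle ΔxΔp ≥ ℏ/2, the minimum momentum uncertainty is Δp_min = ℏ/(2Δx).

Original (Δx = 2.55 nm = 2.550e-09 m):
Δp_min = (1.055e-34 J·s)/(2 × 2.550e-09 m) = 2.068e-26 kg·m/s

When Δx → (1/4)Δx:
Δp'_min = ℏ/(2 × (1/4)Δx) = 4 × ℏ/(2Δx) = 4 × Δp_min
Δp'_min = 4 × 2.068e-26 kg·m/s = 8.271e-26 kg·m/s

Since Δp_min ∝ 1/Δx, when Δx is decreased to 1/4 of its original value, Δp_min increases to 4 times its original value.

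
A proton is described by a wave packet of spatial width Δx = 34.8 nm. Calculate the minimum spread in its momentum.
1.515 × 10^-27 kg·m/s

For a wave packet, the spatial width Δx and momentum spread Δp are related by the uncertainty principle:
ΔxΔp ≥ ℏ/2

The minimum momentum spread is:
Δp_min = ℏ/(2Δx)
Δp_min = (1.055e-34 J·s) / (2 × 3.480e-08 m)
Δp_min = 1.515e-27 kg·m/s

A wave packet cannot have both a well-defined position and well-defined momentum.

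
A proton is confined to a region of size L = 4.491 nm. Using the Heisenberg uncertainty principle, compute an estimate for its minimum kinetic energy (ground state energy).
257.198 neV

Using the uncertainty principle to estimate ground state energy:

1. The position uncertainty is approximately the confinement size:
   Δx ≈ L = 4.491e-09 m

2. From ΔxΔp ≥ ℏ/2, the minimum momentum uncertainty is:
   Δp ≈ ℏ/(2L) = 1.174e-26 kg·m/s

3. The kinetic energy is approximately:
   KE ≈ (Δp)²/(2m) = (1.174e-26)²/(2 × 1.673e-27 kg)
   KE ≈ 4.121e-26 J = 257.198 neV

This is an order-of-magnitude estimate of the ground state energy.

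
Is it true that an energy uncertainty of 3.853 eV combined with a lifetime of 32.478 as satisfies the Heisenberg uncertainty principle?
No, it violates the uncertainty relation.

Calculate the product ΔEΔt:
ΔE = 3.853 eV = 6.173e-19 J
ΔEΔt = (6.173e-19 J) × (3.248e-17 s)
ΔEΔt = 2.005e-35 J·s

Compare to the minimum allowed value ℏ/2:
ℏ/2 = 5.273e-35 J·s

Since ΔEΔt = 2.005e-35 J·s < 5.273e-35 J·s = ℏ/2,
this violates the uncertainty relation.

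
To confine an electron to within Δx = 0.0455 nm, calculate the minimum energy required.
4.601 eV

Localizing a particle requires giving it sufficient momentum uncertainty:

1. From uncertainty principle: Δp ≥ ℏ/(2Δx)
   Δp_min = (1.055e-34 J·s) / (2 × 4.550e-11 m)
   Δp_min = 1.159e-24 kg·m/s

2. This momentum uncertainty corresponds to kinetic energy:
   KE ≈ (Δp)²/(2m) = (1.159e-24)²/(2 × 9.109e-31 kg)
   KE = 7.371e-19 J = 4.601 eV

Tighter localization requires more energy.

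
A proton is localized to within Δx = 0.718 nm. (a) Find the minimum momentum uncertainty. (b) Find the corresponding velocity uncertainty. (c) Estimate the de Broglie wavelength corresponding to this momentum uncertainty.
(a) Δp_min = 7.344 × 10^-26 kg·m/s
(b) Δv_min = 43.906 m/s
(c) λ_dB = 9.023 nm

Step-by-step:

(a) From the uncertainty principle:
Δp_min = ℏ/(2Δx) = (1.055e-34 J·s)/(2 × 7.180e-10 m) = 7.344e-26 kg·m/s

(b) The velocity uncertainty:
Δv = Δp/m = (7.344e-26 kg·m/s)/(1.673e-27 kg) = 4.391e+01 m/s = 43.906 m/s

(c) The de Broglie wavelength for this momentum:
λ = h/p = (6.626e-34 J·s)/(7.344e-26 kg·m/s) = 9.023e-09 m = 9.023 nm

Note: The de Broglie wavelength is comparable to the localization size, as expected from wave-particle duality.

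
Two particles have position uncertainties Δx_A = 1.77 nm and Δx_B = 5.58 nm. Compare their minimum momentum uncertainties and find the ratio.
Particle A has the larger minimum momentum uncertainty, by a factor of 3.15.

For each particle, the minimum momentum uncertainty is Δp_min = ℏ/(2Δx):

Particle A: Δp_A = ℏ/(2×1.770e-09 m) = 2.979e-26 kg·m/s
Particle B: Δp_B = ℏ/(2×5.580e-09 m) = 9.450e-27 kg·m/s

Ratio: Δp_A/Δp_B = 3.15

Since Δp_min ∝ 1/Δx, the particle with smaller position uncertainty (A) has larger momentum uncertainty.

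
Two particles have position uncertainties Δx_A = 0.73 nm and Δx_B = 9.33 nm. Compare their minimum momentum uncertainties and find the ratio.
Particle A has the larger minimum momentum uncertainty, by a factor of 12.78.

For each particle, the minimum momentum uncertainty is Δp_min = ℏ/(2Δx):

Particle A: Δp_A = ℏ/(2×7.300e-10 m) = 7.223e-26 kg·m/s
Particle B: Δp_B = ℏ/(2×9.330e-09 m) = 5.652e-27 kg·m/s

Ratio: Δp_A/Δp_B = 12.78

Since Δp_min ∝ 1/Δx, the particle with smaller position uncertainty (A) has larger momentum uncertainty.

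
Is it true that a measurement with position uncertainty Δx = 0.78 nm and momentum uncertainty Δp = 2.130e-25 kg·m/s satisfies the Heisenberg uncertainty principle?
Yes, it satisfies the uncertainty principle.

Calculate the product ΔxΔp:
ΔxΔp = (7.800e-10 m) × (2.130e-25 kg·m/s)
ΔxΔp = 1.661e-34 J·s

Compare to the minimum allowed value ℏ/2:
ℏ/2 = 5.273e-35 J·s

Since ΔxΔp = 1.661e-34 J·s ≥ 5.273e-35 J·s = ℏ/2,
the measurement satisfies the uncertainty principle.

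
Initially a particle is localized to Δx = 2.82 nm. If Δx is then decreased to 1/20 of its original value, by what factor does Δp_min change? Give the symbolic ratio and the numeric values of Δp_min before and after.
Original Δp_min = 1.870 × 10^-26 kg·m/s; new Δp'_min = 3.740 × 10^-25 kg·m/s; ratio Δp'_min/Δp_min = 20.

From the uncertainty principle ΔxΔp ≥ ℏ/2, the minimum momentum uncertainty is Δp_min = ℏ/(2Δx).

Original (Δx = 2.82 nm = 2.820e-09 m):
Δp_min = (1.055e-34 J·s)/(2 × 2.820e-09 m) = 1.870e-26 kg·m/s

When Δx → (1/20)Δx:
Δp'_min = ℏ/(2 × (1/20)Δx) = 20 × ℏ/(2Δx) = 20 × Δp_min
Δp'_min = 20 × 1.870e-26 kg·m/s = 3.740e-25 kg·m/s

Since Δp_min ∝ 1/Δx, when Δx is decreased to 1/20 of its original value, Δp_min increases to 20 times its original value.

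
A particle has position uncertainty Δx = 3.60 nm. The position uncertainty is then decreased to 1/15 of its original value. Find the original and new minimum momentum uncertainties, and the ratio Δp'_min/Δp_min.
Original Δp_min = 1.465 × 10^-26 kg·m/s; new Δp'_min = 2.197 × 10^-25 kg·m/s; ratio Δp'_min/Δp_min = 15.

From the uncertainty principle ΔxΔp ≥ ℏ/2, the minimum momentum uncertainty is Δp_min = ℏ/(2Δx).

Original (Δx = 3.60 nm = 3.600e-09 m):
Δp_min = (1.055e-34 J·s)/(2 × 3.600e-09 m) = 1.465e-26 kg·m/s

When Δx → (1/15)Δx:
Δp'_min = ℏ/(2 × (1/15)Δx) = 15 × ℏ/(2Δx) = 15 × Δp_min
Δp'_min = 15 × 1.465e-26 kg·m/s = 2.197e-25 kg·m/s

Since Δp_min ∝ 1/Δx, when Δx is decreased to 1/15 of its original value, Δp_min increases to 15 times its original value.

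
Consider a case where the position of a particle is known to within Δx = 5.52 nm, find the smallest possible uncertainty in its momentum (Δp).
9.552 × 10^-27 kg·m/s

Using the Heisenberg uncertainty principle:
ΔxΔp ≥ ℏ/2

The minimum uncertainty in momentum is:
Δp_min = ℏ/(2Δx)
Δp_min = (1.055e-34 J·s) / (2 × 5.520e-09 m)
Δp_min = 9.552e-27 kg·m/s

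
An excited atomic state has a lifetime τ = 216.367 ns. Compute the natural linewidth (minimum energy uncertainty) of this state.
1.521 neV

Using the energy-time uncertainty principle:
ΔEΔt ≥ ℏ/2

The lifetime τ represents the time uncertainty Δt.
The natural linewidth (minimum energy uncertainty) is:

ΔE = ℏ/(2τ)
ΔE = (1.055e-34 J·s) / (2 × 2.164e-07 s)
ΔE = 2.437e-28 J = 1.521 neV

This natural linewidth limits the precision of spectroscopic measurements.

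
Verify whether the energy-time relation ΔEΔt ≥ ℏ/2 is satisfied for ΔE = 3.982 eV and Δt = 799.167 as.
Yes, it satisfies the uncertainty relation.

Calculate the product ΔEΔt:
ΔE = 3.982 eV = 6.380e-19 J
ΔEΔt = (6.380e-19 J) × (7.992e-16 s)
ΔEΔt = 5.099e-34 J·s

Compare to the minimum allowed value ℏ/2:
ℏ/2 = 5.273e-35 J·s

Since ΔEΔt = 5.099e-34 J·s ≥ 5.273e-35 J·s = ℏ/2,
this satisfies the uncertainty relation.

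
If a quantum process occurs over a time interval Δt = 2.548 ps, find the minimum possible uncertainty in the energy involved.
129.162 μeV

Using the energy-time uncertainty principle:
ΔEΔt ≥ ℏ/2

The minimum uncertainty in energy is:
ΔE_min = ℏ/(2Δt)
ΔE_min = (1.055e-34 J·s) / (2 × 2.548e-12 s)
ΔE_min = 2.069e-23 J = 129.162 μeV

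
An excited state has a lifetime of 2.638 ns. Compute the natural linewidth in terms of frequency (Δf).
30.166 MHz

Using the energy-time uncertainty principle and E = hf:
ΔEΔt ≥ ℏ/2
hΔf·Δt ≥ ℏ/2

The minimum frequency uncertainty is:
Δf = ℏ/(2hτ) = 1/(4πτ)
Δf = 1/(4π × 2.638e-09 s)
Δf = 3.017e+07 Hz = 30.166 MHz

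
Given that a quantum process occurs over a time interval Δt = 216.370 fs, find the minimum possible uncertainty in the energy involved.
1.521 meV

Using the energy-time uncertainty principle:
ΔEΔt ≥ ℏ/2

The minimum uncertainty in energy is:
ΔE_min = ℏ/(2Δt)
ΔE_min = (1.055e-34 J·s) / (2 × 2.164e-13 s)
ΔE_min = 2.437e-22 J = 1.521 meV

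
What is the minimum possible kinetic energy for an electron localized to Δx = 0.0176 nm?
30.749 eV

Localizing a particle requires giving it sufficient momentum uncertainty:

1. From uncertainty principle: Δp ≥ ℏ/(2Δx)
   Δp_min = (1.055e-34 J·s) / (2 × 1.760e-11 m)
   Δp_min = 2.996e-24 kg·m/s

2. This momentum uncertainty corresponds to kinetic energy:
   KE ≈ (Δp)²/(2m) = (2.996e-24)²/(2 × 9.109e-31 kg)
   KE = 4.927e-18 J = 30.749 eV

Tighter localization requires more energy.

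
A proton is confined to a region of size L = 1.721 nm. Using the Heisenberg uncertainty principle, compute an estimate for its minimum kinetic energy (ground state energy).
1.751 μeV

Using the uncertainty principle to estimate ground state energy:

1. The position uncertainty is approximately the confinement size:
   Δx ≈ L = 1.721e-09 m

2. From ΔxΔp ≥ ℏ/2, the minimum momentum uncertainty is:
   Δp ≈ ℏ/(2L) = 3.064e-26 kg·m/s

3. The kinetic energy is approximately:
   KE ≈ (Δp)²/(2m) = (3.064e-26)²/(2 × 1.673e-27 kg)
   KE ≈ 2.806e-25 J = 1.751 μeV

This is an order-of-magnitude estimate of the ground state energy.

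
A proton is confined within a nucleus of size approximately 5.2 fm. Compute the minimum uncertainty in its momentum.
1.014 × 10^-20 kg·m/s

Using the Heisenberg uncertainty principle:
ΔxΔp ≥ ℏ/2

With Δx ≈ L = 5.200e-15 m (the confinement size):
Δp_min = ℏ/(2Δx)
Δp_min = (1.055e-34 J·s) / (2 × 5.200e-15 m)
Δp_min = 1.014e-20 kg·m/s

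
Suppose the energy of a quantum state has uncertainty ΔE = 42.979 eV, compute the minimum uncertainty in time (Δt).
7.657 as

Using the energy-time uncertainty principle:
ΔEΔt ≥ ℏ/2

The minimum uncertainty in time is:
Δt_min = ℏ/(2ΔE)
Δt_min = (1.055e-34 J·s) / (2 × 6.886e-18 J)
Δt_min = 7.657e-18 s = 7.657 as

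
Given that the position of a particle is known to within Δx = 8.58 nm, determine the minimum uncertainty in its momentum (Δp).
6.146 × 10^-27 kg·m/s

Using the Heisenberg uncertainty principle:
ΔxΔp ≥ ℏ/2

The minimum uncertainty in momentum is:
Δp_min = ℏ/(2Δx)
Δp_min = (1.055e-34 J·s) / (2 × 8.580e-09 m)
Δp_min = 6.146e-27 kg·m/s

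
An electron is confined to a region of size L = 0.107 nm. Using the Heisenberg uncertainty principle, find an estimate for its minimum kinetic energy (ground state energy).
831.946 meV

Using the uncertainty principle to estimate ground state energy:

1. The position uncertainty is approximately the confinement size:
   Δx ≈ L = 1.070e-10 m

2. From ΔxΔp ≥ ℏ/2, the minimum momentum uncertainty is:
   Δp ≈ ℏ/(2L) = 4.928e-25 kg·m/s

3. The kinetic energy is approximately:
   KE ≈ (Δp)²/(2m) = (4.928e-25)²/(2 × 9.109e-31 kg)
   KE ≈ 1.333e-19 J = 831.946 meV

This is an order-of-magnitude estimate of the ground state energy.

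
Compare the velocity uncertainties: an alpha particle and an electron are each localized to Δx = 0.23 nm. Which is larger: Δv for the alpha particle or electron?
The electron has the larger minimum velocity uncertainty, by a ratio of 7294.3.

For both particles, Δp_min = ℏ/(2Δx) = 2.293e-25 kg·m/s (same for both).

The velocity uncertainty is Δv = Δp/m:
- alpha particle: Δv = 2.293e-25 / 6.645e-27 = 3.450e+01 m/s = 34.502 m/s
- electron: Δv = 2.293e-25 / 9.109e-31 = 2.517e+05 m/s = 251.669 km/s

Ratio: 2.517e+05 / 3.450e+01 = 7294.3

The lighter particle has larger velocity uncertainty because Δv ∝ 1/m.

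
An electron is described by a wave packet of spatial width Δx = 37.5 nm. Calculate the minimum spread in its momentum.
1.406 × 10^-27 kg·m/s

For a wave packet, the spatial width Δx and momentum spread Δp are related by the uncertainty principle:
ΔxΔp ≥ ℏ/2

The minimum momentum spread is:
Δp_min = ℏ/(2Δx)
Δp_min = (1.055e-34 J·s) / (2 × 3.750e-08 m)
Δp_min = 1.406e-27 kg·m/s

A wave packet cannot have both a well-defined position and well-defined momentum.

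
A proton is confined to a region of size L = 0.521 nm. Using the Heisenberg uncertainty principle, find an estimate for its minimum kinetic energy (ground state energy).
19.111 μeV

Using the uncertainty principle to estimate ground state energy:

1. The position uncertainty is approximately the confinement size:
   Δx ≈ L = 5.210e-10 m

2. From ΔxΔp ≥ ℏ/2, the minimum momentum uncertainty is:
   Δp ≈ ℏ/(2L) = 1.012e-25 kg·m/s

3. The kinetic energy is approximately:
   KE ≈ (Δp)²/(2m) = (1.012e-25)²/(2 × 1.673e-27 kg)
   KE ≈ 3.062e-24 J = 19.111 μeV

This is an order-of-magnitude estimate of the ground state energy.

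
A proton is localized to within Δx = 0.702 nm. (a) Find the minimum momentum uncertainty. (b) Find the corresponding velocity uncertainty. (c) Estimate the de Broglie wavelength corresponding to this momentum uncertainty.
(a) Δp_min = 7.511 × 10^-26 kg·m/s
(b) Δv_min = 44.907 m/s
(c) λ_dB = 8.822 nm

Step-by-step:

(a) From the uncertainty principle:
Δp_min = ℏ/(2Δx) = (1.055e-34 J·s)/(2 × 7.020e-10 m) = 7.511e-26 kg·m/s

(b) The velocity uncertainty:
Δv = Δp/m = (7.511e-26 kg·m/s)/(1.673e-27 kg) = 4.491e+01 m/s = 44.907 m/s

(c) The de Broglie wavelength for this momentum:
λ = h/p = (6.626e-34 J·s)/(7.511e-26 kg·m/s) = 8.822e-09 m = 8.822 nm

Note: The de Broglie wavelength is comparable to the localization size, as expected from wave-particle duality.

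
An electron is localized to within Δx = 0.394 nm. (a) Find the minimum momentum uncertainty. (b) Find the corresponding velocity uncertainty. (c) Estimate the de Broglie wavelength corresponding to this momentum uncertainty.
(a) Δp_min = 1.338 × 10^-25 kg·m/s
(b) Δv_min = 146.913 km/s
(c) λ_dB = 4.951 nm

Step-by-step:

(a) From the uncertainty principle:
Δp_min = ℏ/(2Δx) = (1.055e-34 J·s)/(2 × 3.940e-10 m) = 1.338e-25 kg·m/s

(b) The velocity uncertainty:
Δv = Δp/m = (1.338e-25 kg·m/s)/(9.109e-31 kg) = 1.469e+05 m/s = 146.913 km/s

(c) The de Broglie wavelength for this momentum:
λ = h/p = (6.626e-34 J·s)/(1.338e-25 kg·m/s) = 4.951e-09 m = 4.951 nm

Note: The de Broglie wavelength is comparable to the localization size, as expected from wave-particle duality.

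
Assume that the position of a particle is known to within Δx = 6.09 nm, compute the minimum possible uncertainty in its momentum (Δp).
8.658 × 10^-27 kg·m/s

Using the Heisenberg uncertainty principle:
ΔxΔp ≥ ℏ/2

The minimum uncertainty in momentum is:
Δp_min = ℏ/(2Δx)
Δp_min = (1.055e-34 J·s) / (2 × 6.090e-09 m)
Δp_min = 8.658e-27 kg·m/s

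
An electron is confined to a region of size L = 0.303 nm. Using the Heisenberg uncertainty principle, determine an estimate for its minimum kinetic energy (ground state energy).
103.748 meV

Using the uncertainty principle to estimate ground state energy:

1. The position uncertainty is approximately the confinement size:
   Δx ≈ L = 3.030e-10 m

2. From ΔxΔp ≥ ℏ/2, the minimum momentum uncertainty is:
   Δp ≈ ℏ/(2L) = 1.740e-25 kg·m/s

3. The kinetic energy is approximately:
   KE ≈ (Δp)²/(2m) = (1.740e-25)²/(2 × 9.109e-31 kg)
   KE ≈ 1.662e-20 J = 103.748 meV

This is an order-of-magnitude estimate of the ground state energy.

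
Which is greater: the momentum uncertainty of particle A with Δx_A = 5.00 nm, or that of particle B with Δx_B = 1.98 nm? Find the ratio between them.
Particle B has the larger minimum momentum uncertainty, by a factor of 2.53.

For each particle, the minimum momentum uncertainty is Δp_min = ℏ/(2Δx):

Particle A: Δp_A = ℏ/(2×5.000e-09 m) = 1.055e-26 kg·m/s
Particle B: Δp_B = ℏ/(2×1.980e-09 m) = 2.663e-26 kg·m/s

Ratio: Δp_B/Δp_A = 2.53

Since Δp_min ∝ 1/Δx, the particle with smaller position uncertainty (B) has larger momentum uncertainty.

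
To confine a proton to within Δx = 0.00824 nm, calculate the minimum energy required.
76.401 meV

Localizing a particle requires giving it sufficient momentum uncertainty:

1. From uncertainty principle: Δp ≥ ℏ/(2Δx)
   Δp_min = (1.055e-34 J·s) / (2 × 8.240e-12 m)
   Δp_min = 6.399e-24 kg·m/s

2. This momentum uncertainty corresponds to kinetic energy:
   KE ≈ (Δp)²/(2m) = (6.399e-24)²/(2 × 1.673e-27 kg)
   KE = 1.224e-20 J = 76.401 meV

Tighter localization requires more energy.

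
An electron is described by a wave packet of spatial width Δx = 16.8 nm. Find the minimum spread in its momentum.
3.139 × 10^-27 kg·m/s

For a wave packet, the spatial width Δx and momentum spread Δp are related by the uncertainty principle:
ΔxΔp ≥ ℏ/2

The minimum momentum spread is:
Δp_min = ℏ/(2Δx)
Δp_min = (1.055e-34 J·s) / (2 × 1.680e-08 m)
Δp_min = 3.139e-27 kg·m/s

A wave packet cannot have both a well-defined position and well-defined momentum.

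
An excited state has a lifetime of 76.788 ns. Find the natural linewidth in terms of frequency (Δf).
1.036 MHz

Using the energy-time uncertainty principle and E = hf:
ΔEΔt ≥ ℏ/2
hΔf·Δt ≥ ℏ/2

The minimum frequency uncertainty is:
Δf = ℏ/(2hτ) = 1/(4πτ)
Δf = 1/(4π × 7.679e-08 s)
Δf = 1.036e+06 Hz = 1.036 MHz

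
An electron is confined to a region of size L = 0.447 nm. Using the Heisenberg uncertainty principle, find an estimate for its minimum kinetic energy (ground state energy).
47.670 meV

Using the uncertainty principle to estimate ground state energy:

1. The position uncertainty is approximately the confinement size:
   Δx ≈ L = 4.470e-10 m

2. From ΔxΔp ≥ ℏ/2, the minimum momentum uncertainty is:
   Δp ≈ ℏ/(2L) = 1.180e-25 kg·m/s

3. The kinetic energy is approximately:
   KE ≈ (Δp)²/(2m) = (1.180e-25)²/(2 × 9.109e-31 kg)
   KE ≈ 7.638e-21 J = 47.670 meV

This is an order-of-magnitude estimate of the ground state energy.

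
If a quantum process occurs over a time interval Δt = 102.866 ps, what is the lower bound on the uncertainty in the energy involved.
3.199 μeV

Using the energy-time uncertainty principle:
ΔEΔt ≥ ℏ/2

The minimum uncertainty in energy is:
ΔE_min = ℏ/(2Δt)
ΔE_min = (1.055e-34 J·s) / (2 × 1.029e-10 s)
ΔE_min = 5.126e-25 J = 3.199 μeV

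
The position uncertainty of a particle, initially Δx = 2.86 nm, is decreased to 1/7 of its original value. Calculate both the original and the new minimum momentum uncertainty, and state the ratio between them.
Original Δp_min = 1.844 × 10^-26 kg·m/s; new Δp'_min = 1.291 × 10^-25 kg·m/s; ratio Δp'_min/Δp_min = 7.

From the uncertainty principle ΔxΔp ≥ ℏ/2, the minimum momentum uncertainty is Δp_min = ℏ/(2Δx).

Original (Δx = 2.86 nm = 2.860e-09 m):
Δp_min = (1.055e-34 J·s)/(2 × 2.860e-09 m) = 1.844e-26 kg·m/s

When Δx → (1/7)Δx:
Δp'_min = ℏ/(2 × (1/7)Δx) = 7 × ℏ/(2Δx) = 7 × Δp_min
Δp'_min = 7 × 1.844e-26 kg·m/s = 1.291e-25 kg·m/s

Since Δp_min ∝ 1/Δx, when Δx is decreased to 1/7 of its original value, Δp_min increases to 7 times its original value.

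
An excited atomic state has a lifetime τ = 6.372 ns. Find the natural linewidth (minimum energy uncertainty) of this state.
51.649 neV

Using the energy-time uncertainty principle:
ΔEΔt ≥ ℏ/2

The lifetime τ represents the time uncertainty Δt.
The natural linewidth (minimum energy uncertainty) is:

ΔE = ℏ/(2τ)
ΔE = (1.055e-34 J·s) / (2 × 6.372e-09 s)
ΔE = 8.275e-27 J = 51.649 neV

This natural linewidth limits the precision of spectroscopic measurements.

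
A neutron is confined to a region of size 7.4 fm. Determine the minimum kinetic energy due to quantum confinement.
94.600 keV

Using the uncertainty principle:

1. Position uncertainty: Δx ≈ 7.400e-15 m
2. Minimum momentum uncertainty: Δp = ℏ/(2Δx) = 7.125e-21 kg·m/s
3. Minimum kinetic energy:
   KE = (Δp)²/(2m) = (7.125e-21)²/(2 × 1.675e-27 kg)
   KE = 1.516e-14 J = 94.600 keV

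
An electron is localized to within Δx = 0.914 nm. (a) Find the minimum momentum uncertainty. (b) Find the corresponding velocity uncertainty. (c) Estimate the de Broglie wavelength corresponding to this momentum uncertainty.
(a) Δp_min = 5.769 × 10^-26 kg·m/s
(b) Δv_min = 63.330 km/s
(c) λ_dB = 11.486 nm

Step-by-step:

(a) From the uncertainty principle:
Δp_min = ℏ/(2Δx) = (1.055e-34 J·s)/(2 × 9.140e-10 m) = 5.769e-26 kg·m/s

(b) The velocity uncertainty:
Δv = Δp/m = (5.769e-26 kg·m/s)/(9.109e-31 kg) = 6.333e+04 m/s = 63.330 km/s

(c) The de Broglie wavelength for this momentum:
λ = h/p = (6.626e-34 J·s)/(5.769e-26 kg·m/s) = 1.149e-08 m = 11.486 nm

Note: The de Broglie wavelength is comparable to the localization size, as expected from wave-particle duality.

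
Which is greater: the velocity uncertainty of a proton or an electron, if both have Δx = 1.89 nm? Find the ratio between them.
The electron has the larger minimum velocity uncertainty, by a ratio of 1836.2.

For both particles, Δp_min = ℏ/(2Δx) = 2.790e-26 kg·m/s (same for both).

The velocity uncertainty is Δv = Δp/m:
- proton: Δv = 2.790e-26 / 1.673e-27 = 1.668e+01 m/s = 16.680 m/s
- electron: Δv = 2.790e-26 / 9.109e-31 = 3.063e+04 m/s = 30.626 km/s

Ratio: 3.063e+04 / 1.668e+01 = 1836.2

The lighter particle has larger velocity uncertainty because Δv ∝ 1/m.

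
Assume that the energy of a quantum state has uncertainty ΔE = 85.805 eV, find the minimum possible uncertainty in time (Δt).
3.836 as

Using the energy-time uncertainty principle:
ΔEΔt ≥ ℏ/2

The minimum uncertainty in time is:
Δt_min = ℏ/(2ΔE)
Δt_min = (1.055e-34 J·s) / (2 × 1.375e-17 J)
Δt_min = 3.836e-18 s = 3.836 as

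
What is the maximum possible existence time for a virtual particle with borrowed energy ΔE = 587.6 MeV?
5.601 × 10^-25 s

Using the energy-time uncertainty principle:
ΔEΔt ≥ ℏ/2

For a virtual particle borrowing energy ΔE, the maximum lifetime is:
Δt_max = ℏ/(2ΔE)

Converting energy:
ΔE = 587.6 MeV = 9.414e-11 J

Δt_max = (1.055e-34 J·s) / (2 × 9.414e-11 J)
Δt_max = 5.601e-25 s = 5.601 × 10^-25 s

Virtual particles with higher borrowed energy exist for shorter times.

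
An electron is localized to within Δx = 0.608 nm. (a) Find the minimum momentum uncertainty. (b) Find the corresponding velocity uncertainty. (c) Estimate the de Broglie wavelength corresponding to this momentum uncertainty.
(a) Δp_min = 8.672 × 10^-26 kg·m/s
(b) Δv_min = 95.204 km/s
(c) λ_dB = 7.640 nm

Step-by-step:

(a) From the uncertainty principle:
Δp_min = ℏ/(2Δx) = (1.055e-34 J·s)/(2 × 6.080e-10 m) = 8.672e-26 kg·m/s

(b) The velocity uncertainty:
Δv = Δp/m = (8.672e-26 kg·m/s)/(9.109e-31 kg) = 9.520e+04 m/s = 95.204 km/s

(c) The de Broglie wavelength for this momentum:
λ = h/p = (6.626e-34 J·s)/(8.672e-26 kg·m/s) = 7.640e-09 m = 7.640 nm

Note: The de Broglie wavelength is comparable to the localization size, as expected from wave-particle duality.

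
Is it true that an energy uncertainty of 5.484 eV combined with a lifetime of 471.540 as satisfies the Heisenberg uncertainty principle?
Yes, it satisfies the uncertainty relation.

Calculate the product ΔEΔt:
ΔE = 5.484 eV = 8.786e-19 J
ΔEΔt = (8.786e-19 J) × (4.715e-16 s)
ΔEΔt = 4.143e-34 J·s

Compare to the minimum allowed value ℏ/2:
ℏ/2 = 5.273e-35 J·s

Since ΔEΔt = 4.143e-34 J·s ≥ 5.273e-35 J·s = ℏ/2,
this satisfies the uncertainty relation.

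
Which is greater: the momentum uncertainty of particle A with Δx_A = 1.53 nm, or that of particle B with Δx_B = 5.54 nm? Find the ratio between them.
Particle A has the larger minimum momentum uncertainty, by a factor of 3.62.

For each particle, the minimum momentum uncertainty is Δp_min = ℏ/(2Δx):

Particle A: Δp_A = ℏ/(2×1.530e-09 m) = 3.446e-26 kg·m/s
Particle B: Δp_B = ℏ/(2×5.540e-09 m) = 9.518e-27 kg·m/s

Ratio: Δp_A/Δp_B = 3.62

Since Δp_min ∝ 1/Δx, the particle with smaller position uncertainty (A) has larger momentum uncertainty.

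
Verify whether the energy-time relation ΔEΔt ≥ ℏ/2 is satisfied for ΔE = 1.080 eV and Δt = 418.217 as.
Yes, it satisfies the uncertainty relation.

Calculate the product ΔEΔt:
ΔE = 1.080 eV = 1.730e-19 J
ΔEΔt = (1.730e-19 J) × (4.182e-16 s)
ΔEΔt = 7.237e-35 J·s

Compare to the minimum allowed value ℏ/2:
ℏ/2 = 5.273e-35 J·s

Since ΔEΔt = 7.237e-35 J·s ≥ 5.273e-35 J·s = ℏ/2,
this satisfies the uncertainty relation.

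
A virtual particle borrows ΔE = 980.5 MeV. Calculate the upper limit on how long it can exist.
3.357 × 10^-25 s

Using the energy-time uncertainty principle:
ΔEΔt ≥ ℏ/2

For a virtual particle borrowing energy ΔE, the maximum lifetime is:
Δt_max = ℏ/(2ΔE)

Converting energy:
ΔE = 980.5 MeV = 1.571e-10 J

Δt_max = (1.055e-34 J·s) / (2 × 1.571e-10 J)
Δt_max = 3.357e-25 s = 3.357 × 10^-25 s

Virtual particles with higher borrowed energy exist for shorter times.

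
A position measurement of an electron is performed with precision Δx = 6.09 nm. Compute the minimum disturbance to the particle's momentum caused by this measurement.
8.658 × 10^-27 kg·m/s

The uncertainty principle implies that measuring position disturbs momentum:
ΔxΔp ≥ ℏ/2

When we measure position with precision Δx, we necessarily introduce a momentum uncertainty:
Δp ≥ ℏ/(2Δx)
Δp_min = (1.055e-34 J·s) / (2 × 6.090e-09 m)
Δp_min = 8.658e-27 kg·m/s

The more precisely we measure position, the greater the momentum disturbance.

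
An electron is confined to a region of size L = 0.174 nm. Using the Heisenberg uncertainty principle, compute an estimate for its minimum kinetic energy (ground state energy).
314.604 meV

Using the uncertainty principle to estimate ground state energy:

1. The position uncertainty is approximately the confinement size:
   Δx ≈ L = 1.740e-10 m

2. From ΔxΔp ≥ ℏ/2, the minimum momentum uncertainty is:
   Δp ≈ ℏ/(2L) = 3.030e-25 kg·m/s

3. The kinetic energy is approximately:
   KE ≈ (Δp)²/(2m) = (3.030e-25)²/(2 × 9.109e-31 kg)
   KE ≈ 5.041e-20 J = 314.604 meV

This is an order-of-magnitude estimate of the ground state energy.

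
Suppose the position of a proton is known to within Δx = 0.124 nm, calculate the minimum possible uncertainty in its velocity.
254.230 m/s

Using the Heisenberg uncertainty principle and Δp = mΔv:
ΔxΔp ≥ ℏ/2
Δx(mΔv) ≥ ℏ/2

The minimum uncertainty in velocity is:
Δv_min = ℏ/(2mΔx)
Δv_min = (1.055e-34 J·s) / (2 × 1.673e-27 kg × 1.240e-10 m)
Δv_min = 2.542e+02 m/s = 254.230 m/s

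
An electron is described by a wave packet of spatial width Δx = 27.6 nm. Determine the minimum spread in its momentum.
1.910 × 10^-27 kg·m/s

For a wave packet, the spatial width Δx and momentum spread Δp are related by the uncertainty principle:
ΔxΔp ≥ ℏ/2

The minimum momentum spread is:
Δp_min = ℏ/(2Δx)
Δp_min = (1.055e-34 J·s) / (2 × 2.760e-08 m)
Δp_min = 1.910e-27 kg·m/s

A wave packet cannot have both a well-defined position and well-defined momentum.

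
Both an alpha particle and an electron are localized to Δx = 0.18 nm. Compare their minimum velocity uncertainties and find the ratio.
The electron has the larger minimum velocity uncertainty, by a ratio of 7294.3.

For both particles, Δp_min = ℏ/(2Δx) = 2.929e-25 kg·m/s (same for both).

The velocity uncertainty is Δv = Δp/m:
- alpha particle: Δv = 2.929e-25 / 6.645e-27 = 4.409e+01 m/s = 44.086 m/s
- electron: Δv = 2.929e-25 / 9.109e-31 = 3.216e+05 m/s = 321.577 km/s

Ratio: 3.216e+05 / 4.409e+01 = 7294.3

The lighter particle has larger velocity uncertainty because Δv ∝ 1/m.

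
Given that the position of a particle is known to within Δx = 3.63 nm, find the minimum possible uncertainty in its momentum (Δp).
1.453 × 10^-26 kg·m/s

Using the Heisenberg uncertainty principle:
ΔxΔp ≥ ℏ/2

The minimum uncertainty in momentum is:
Δp_min = ℏ/(2Δx)
Δp_min = (1.055e-34 J·s) / (2 × 3.630e-09 m)
Δp_min = 1.453e-26 kg·m/s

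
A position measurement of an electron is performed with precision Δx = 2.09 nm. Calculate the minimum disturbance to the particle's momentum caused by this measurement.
2.523 × 10^-26 kg·m/s

The uncertainty principle implies that measuring position disturbs momentum:
ΔxΔp ≥ ℏ/2

When we measure position with precision Δx, we necessarily introduce a momentum uncertainty:
Δp ≥ ℏ/(2Δx)
Δp_min = (1.055e-34 J·s) / (2 × 2.090e-09 m)
Δp_min = 2.523e-26 kg·m/s

The more precisely we measure position, the greater the momentum disturbance.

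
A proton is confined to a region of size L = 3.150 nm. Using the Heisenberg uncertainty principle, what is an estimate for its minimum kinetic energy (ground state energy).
522.797 neV

Using the uncertainty principle to estimate ground state energy:

1. The position uncertainty is approximately the confinement size:
   Δx ≈ L = 3.150e-09 m

2. From ΔxΔp ≥ ℏ/2, the minimum momentum uncertainty is:
   Δp ≈ ℏ/(2L) = 1.674e-26 kg·m/s

3. The kinetic energy is approximately:
   KE ≈ (Δp)²/(2m) = (1.674e-26)²/(2 × 1.673e-27 kg)
   KE ≈ 8.376e-26 J = 522.797 neV

This is an order-of-magnitude estimate of the ground state energy.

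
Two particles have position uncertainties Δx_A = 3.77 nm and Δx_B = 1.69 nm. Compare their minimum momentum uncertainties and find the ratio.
Particle B has the larger minimum momentum uncertainty, by a factor of 2.23.

For each particle, the minimum momentum uncertainty is Δp_min = ℏ/(2Δx):

Particle A: Δp_A = ℏ/(2×3.770e-09 m) = 1.399e-26 kg·m/s
Particle B: Δp_B = ℏ/(2×1.690e-09 m) = 3.120e-26 kg·m/s

Ratio: Δp_B/Δp_A = 2.23

Since Δp_min ∝ 1/Δx, the particle with smaller position uncertainty (B) has larger momentum uncertainty.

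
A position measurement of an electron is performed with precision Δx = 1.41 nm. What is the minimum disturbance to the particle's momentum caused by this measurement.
3.740 × 10^-26 kg·m/s

The uncertainty principle implies that measuring position disturbs momentum:
ΔxΔp ≥ ℏ/2

When we measure position with precision Δx, we necessarily introduce a momentum uncertainty:
Δp ≥ ℏ/(2Δx)
Δp_min = (1.055e-34 J·s) / (2 × 1.410e-09 m)
Δp_min = 3.740e-26 kg·m/s

The more precisely we measure position, the greater the momentum disturbance.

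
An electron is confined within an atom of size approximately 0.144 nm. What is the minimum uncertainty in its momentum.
3.662 × 10^-25 kg·m/s

Using the Heisenberg uncertainty principle:
ΔxΔp ≥ ℏ/2

With Δx ≈ L = 1.440e-10 m (the confinement size):
Δp_min = ℏ/(2Δx)
Δp_min = (1.055e-34 J·s) / (2 × 1.440e-10 m)
Δp_min = 3.662e-25 kg·m/s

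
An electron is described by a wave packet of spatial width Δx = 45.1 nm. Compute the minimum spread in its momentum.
1.169 × 10^-27 kg·m/s

For a wave packet, the spatial width Δx and momentum spread Δp are related by the uncertainty principle:
ΔxΔp ≥ ℏ/2

The minimum momentum spread is:
Δp_min = ℏ/(2Δx)
Δp_min = (1.055e-34 J·s) / (2 × 4.510e-08 m)
Δp_min = 1.169e-27 kg·m/s

A wave packet cannot have both a well-defined position and well-defined momentum.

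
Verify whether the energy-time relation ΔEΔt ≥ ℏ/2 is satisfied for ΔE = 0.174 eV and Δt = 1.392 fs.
No, it violates the uncertainty relation.

Calculate the product ΔEΔt:
ΔE = 0.174 eV = 2.788e-20 J
ΔEΔt = (2.788e-20 J) × (1.392e-15 s)
ΔEΔt = 3.881e-35 J·s

Compare to the minimum allowed value ℏ/2:
ℏ/2 = 5.273e-35 J·s

Since ΔEΔt = 3.881e-35 J·s < 5.273e-35 J·s = ℏ/2,
this violates the uncertainty relation.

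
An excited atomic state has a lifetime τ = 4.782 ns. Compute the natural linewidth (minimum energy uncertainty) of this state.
68.822 neV

Using the energy-time uncertainty principle:
ΔEΔt ≥ ℏ/2

The lifetime τ represents the time uncertainty Δt.
The natural linewidth (minimum energy uncertainty) is:

ΔE = ℏ/(2τ)
ΔE = (1.055e-34 J·s) / (2 × 4.782e-09 s)
ΔE = 1.103e-26 J = 68.822 neV

This natural linewidth limits the precision of spectroscopic measurements.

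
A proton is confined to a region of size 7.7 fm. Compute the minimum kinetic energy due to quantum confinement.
87.493 keV

Using the uncertainty principle:

1. Position uncertainty: Δx ≈ 7.700e-15 m
2. Minimum momentum uncertainty: Δp = ℏ/(2Δx) = 6.848e-21 kg·m/s
3. Minimum kinetic energy:
   KE = (Δp)²/(2m) = (6.848e-21)²/(2 × 1.673e-27 kg)
   KE = 1.402e-14 J = 87.493 keV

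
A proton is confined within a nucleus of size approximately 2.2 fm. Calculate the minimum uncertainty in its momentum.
2.397 × 10^-20 kg·m/s

Using the Heisenberg uncertainty principle:
ΔxΔp ≥ ℏ/2

With Δx ≈ L = 2.200e-15 m (the confinement size):
Δp_min = ℏ/(2Δx)
Δp_min = (1.055e-34 J·s) / (2 × 2.200e-15 m)
Δp_min = 2.397e-20 kg·m/s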